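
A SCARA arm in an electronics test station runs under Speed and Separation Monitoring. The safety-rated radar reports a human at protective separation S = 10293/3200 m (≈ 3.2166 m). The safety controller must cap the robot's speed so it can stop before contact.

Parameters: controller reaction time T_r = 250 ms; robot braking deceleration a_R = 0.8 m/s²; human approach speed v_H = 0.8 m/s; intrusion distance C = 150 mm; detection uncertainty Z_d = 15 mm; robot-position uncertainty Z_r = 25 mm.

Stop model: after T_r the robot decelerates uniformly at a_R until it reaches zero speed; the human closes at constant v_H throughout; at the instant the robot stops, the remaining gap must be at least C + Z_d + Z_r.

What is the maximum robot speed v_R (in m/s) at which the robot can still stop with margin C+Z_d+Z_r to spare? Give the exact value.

v_R_max = 27/20 m/s = 1.3500 m/s

quadratic (5/8)·v² + (5/4)·v + (-1809/640) = 0
  disc = (5/4)² − 4·(5/8)·(-1809/640) = 2209/256 ; √disc = 47/16
  v_R = (−(5/4) + 47/16) / (2·(5/8)) = 27/20 m/s
check:
stop time T_s = (27/20)/(4/5) = 1.6875 s
robot in T_r: 1.3500·0.2500 = 0.3375 m
braking distance = 1.3500²/(2·0.8000) = 1.1391 m
human over T_r+T_s: 0.8000·(0.2500+1.6875) = 1.5500 m
C+Z_d+Z_r = 0.1500+0.0150+0.0250 = 0.1900 m
sum ≈ 0.3375+1.1391+1.5500+0.1900 ≈ 3.2166 m = S ✓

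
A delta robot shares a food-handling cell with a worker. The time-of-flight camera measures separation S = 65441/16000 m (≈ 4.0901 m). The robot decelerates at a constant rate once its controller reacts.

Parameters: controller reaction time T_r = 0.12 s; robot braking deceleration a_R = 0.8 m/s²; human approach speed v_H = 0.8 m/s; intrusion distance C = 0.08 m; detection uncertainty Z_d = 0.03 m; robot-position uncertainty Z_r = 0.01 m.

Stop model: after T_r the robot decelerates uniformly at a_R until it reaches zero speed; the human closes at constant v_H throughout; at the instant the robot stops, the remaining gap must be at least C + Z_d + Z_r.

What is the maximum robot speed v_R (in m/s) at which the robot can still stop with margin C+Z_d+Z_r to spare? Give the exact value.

v_R_max = 7/4 m/s = 1.7500 m/s

at the boundary: (5/8)·v² + (28/25)·v + (-12397/3200) = 0
  disc = (28/25)² − 4·(5/8)·(-12397/3200) = 1750329/160000 ; √disc = 1323/400
  v_R = (−(28/25) + 1323/400) / (2·(5/8)) = 7/4 m/s
check:
T_s = v_R/a_R = (7/4)/(4/5) = 2.1875 s
robot in T_r: 1.7500·0.1200 = 0.2100 m
braking distance = 1.7500²/(2·0.8000) = 1.9141 m
person approaches 0.8000·(0.1200+2.1875) = 1.8460 m
margins: 0.0800+0.0300+0.0100 = 0.1200 m
sum ≈ 0.2100+1.9141+1.8460+0.1200 ≈ 4.0901 m = S ✓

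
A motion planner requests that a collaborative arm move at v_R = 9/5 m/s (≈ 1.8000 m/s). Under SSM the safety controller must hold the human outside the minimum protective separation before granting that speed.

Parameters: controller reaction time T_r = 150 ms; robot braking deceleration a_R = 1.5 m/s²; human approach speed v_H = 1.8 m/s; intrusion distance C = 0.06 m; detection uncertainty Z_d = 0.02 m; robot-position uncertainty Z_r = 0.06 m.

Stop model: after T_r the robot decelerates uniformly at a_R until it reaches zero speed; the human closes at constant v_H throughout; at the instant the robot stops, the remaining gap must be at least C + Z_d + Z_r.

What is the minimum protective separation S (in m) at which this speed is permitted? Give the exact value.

S_min = 98/25 m = 3.9200 m

T_s = v_R/a_R = (9/5)/(3/2) = 1.2000 s
robot in T_r: 1.8000·0.1500 = 0.2700 m
robot under decel: 1.8000²/(2·1.5000) = 1.0800 m
human over T_r+T_s: 1.8000·(0.1500+1.2000) = 2.4300 m
C+Z_d+Z_r = 0.0600+0.0200+0.0600 = 0.1400 m
S_min ≈ 0.2700+1.0800+2.4300+0.1400  ⇒  S_min = 98/25 m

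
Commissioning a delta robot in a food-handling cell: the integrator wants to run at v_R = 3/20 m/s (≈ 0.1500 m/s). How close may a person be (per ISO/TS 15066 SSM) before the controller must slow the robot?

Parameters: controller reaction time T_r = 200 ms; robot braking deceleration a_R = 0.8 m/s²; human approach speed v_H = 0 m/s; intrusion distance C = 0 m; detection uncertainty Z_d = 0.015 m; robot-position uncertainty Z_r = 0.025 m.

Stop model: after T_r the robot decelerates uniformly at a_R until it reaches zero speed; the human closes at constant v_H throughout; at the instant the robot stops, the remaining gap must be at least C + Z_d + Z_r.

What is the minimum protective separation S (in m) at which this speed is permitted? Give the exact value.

T_s = v_R/a_R = (3/20)/(4/5) = 0.1875 s
reaction-phase robot travel = 0.1500·0.2000 = 0.0300 m
robot under decel: 0.1500²/(2·0.8000) = 0.0141 m
person approaches 0.0000·(0.2000+0.1875) = 0.0000 m
residual clearance needed = 0.0000+0.0150+0.0250 = 0.0400 m
S_min ≈ 0.0300+0.0141+0.0000+0.0400  ⇒  S_min = 269/3200 m

S_min = 269/3200 m = 0.0841 m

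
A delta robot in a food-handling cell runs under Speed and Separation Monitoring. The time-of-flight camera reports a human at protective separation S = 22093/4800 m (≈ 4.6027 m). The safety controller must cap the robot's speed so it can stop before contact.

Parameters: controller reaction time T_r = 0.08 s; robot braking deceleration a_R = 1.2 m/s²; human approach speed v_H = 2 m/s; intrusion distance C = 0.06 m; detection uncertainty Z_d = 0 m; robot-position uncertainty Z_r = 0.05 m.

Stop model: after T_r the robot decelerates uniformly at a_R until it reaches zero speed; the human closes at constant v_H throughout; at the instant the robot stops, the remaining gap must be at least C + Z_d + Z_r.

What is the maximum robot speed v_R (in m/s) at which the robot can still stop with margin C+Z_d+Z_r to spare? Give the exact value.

v_R_max = 7/4 m/s = 1.7500 m/s

quadratic (5/12)·v² + (131/75)·v + (-20797/4800) = 0
  disc = (131/75)² − 4·(5/12)·(-20797/4800) = 410881/40000 ; √disc = 641/200
  v_R = (−(131/75) + 641/200) / (2·(5/12)) = 7/4 m/s
check:
stop time T_s = (7/4)/(6/5) = 1.4583 s
robot covers v_R·T_r = 1.7500·0.0800 = 0.1400 m before braking
robot covers 1.7500·1.4583 − ½·1.2000·1.4583² = 1.2760 m while stopping
human over T_r+T_s: 2.0000·(0.0800+1.4583) = 3.0767 m
residual clearance needed = 0.0600+0.0000+0.0500 = 0.1100 m
sum ≈ 0.1400+1.2760+3.0767+0.1100 ≈ 4.6027 m = S ✓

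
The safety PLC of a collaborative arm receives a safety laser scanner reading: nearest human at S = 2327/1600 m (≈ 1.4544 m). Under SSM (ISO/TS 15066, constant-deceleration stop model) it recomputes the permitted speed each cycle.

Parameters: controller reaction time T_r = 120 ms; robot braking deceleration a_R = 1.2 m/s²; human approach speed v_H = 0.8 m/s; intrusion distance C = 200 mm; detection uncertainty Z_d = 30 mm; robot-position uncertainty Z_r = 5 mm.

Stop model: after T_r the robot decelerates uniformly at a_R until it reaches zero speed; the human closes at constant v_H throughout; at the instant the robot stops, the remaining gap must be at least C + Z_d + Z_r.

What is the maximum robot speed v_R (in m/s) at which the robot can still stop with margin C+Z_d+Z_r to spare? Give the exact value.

quadratic (5/12)·v² + (59/75)·v + (-8987/8000) = 0
  disc = (59/75)² − 4·(5/12)·(-8987/8000) = 896809/360000 ; √disc = 947/600
  v_R = (−(59/75) + 947/600) / (2·(5/12)) = 19/20 m/s
check:
braking lasts T_s = (19/20)/(6/5) = 0.7917 s
reaction-phase robot travel = 0.9500·0.1200 = 0.1140 m
braking distance = 0.9500²/(2·1.2000) = 0.3760 m
person approaches 0.8000·(0.1200+0.7917) = 0.7293 m
residual clearance needed = 0.2000+0.0300+0.0050 = 0.2350 m
sum ≈ 0.1140+0.3760+0.7293+0.2350 ≈ 1.4544 m = S ✓

v_R_max = 19/20 m/s = 0.9500 m/s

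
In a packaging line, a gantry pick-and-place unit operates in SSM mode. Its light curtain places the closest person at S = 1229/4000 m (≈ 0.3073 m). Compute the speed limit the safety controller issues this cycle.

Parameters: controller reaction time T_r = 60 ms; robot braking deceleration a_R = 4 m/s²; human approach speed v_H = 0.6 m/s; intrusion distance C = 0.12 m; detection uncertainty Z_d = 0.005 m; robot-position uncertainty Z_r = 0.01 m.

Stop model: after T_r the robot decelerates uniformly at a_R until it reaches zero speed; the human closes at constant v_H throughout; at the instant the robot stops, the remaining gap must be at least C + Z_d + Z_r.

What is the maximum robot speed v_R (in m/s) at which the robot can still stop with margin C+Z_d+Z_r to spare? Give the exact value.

quadratic (1/8)·v² + (21/100)·v + (-109/800) = 0
  disc = (21/100)² − 4·(1/8)·(-109/800) = 4489/40000 ; √disc = 67/200
  v_R = (−(21/100) + 67/200) / (2·(1/8)) = 1/2 m/s
check:
braking lasts T_s = (1/2)/4 = 0.1250 s
reaction-phase robot travel = 0.5000·0.0600 = 0.0300 m
robot under decel: 0.5000²/(2·4.0000) = 0.0312 m
person approaches 0.6000·(0.0600+0.1250) = 0.1110 m
C+Z_d+Z_r = 0.1200+0.0050+0.0100 = 0.1350 m
sum ≈ 0.0300+0.0312+0.1110+0.1350 ≈ 0.3073 m = S ✓

v_R_max = 1/2 m/s = 0.5000 m/s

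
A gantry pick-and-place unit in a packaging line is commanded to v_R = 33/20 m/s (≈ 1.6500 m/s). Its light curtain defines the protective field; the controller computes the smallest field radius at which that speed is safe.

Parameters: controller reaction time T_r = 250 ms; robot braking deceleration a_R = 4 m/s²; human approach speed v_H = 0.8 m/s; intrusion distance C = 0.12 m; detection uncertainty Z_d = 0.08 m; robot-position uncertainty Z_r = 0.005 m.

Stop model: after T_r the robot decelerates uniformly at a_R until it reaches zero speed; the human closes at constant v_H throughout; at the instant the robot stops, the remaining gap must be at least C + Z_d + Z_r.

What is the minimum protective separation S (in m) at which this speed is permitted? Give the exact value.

S_min = 4761/3200 m = 1.4878 m

T_s = v_R/a_R = (33/20)/4 = 0.4125 s
robot in T_r: 1.6500·0.2500 = 0.4125 m
robot covers 1.6500·0.4125 − ½·4.0000·0.4125² = 0.3403 m while stopping
human closes 0.8000·0.6625 = 0.5300 m
residual clearance needed = 0.1200+0.0800+0.0050 = 0.2050 m
S_min ≈ 0.4125+0.3403+0.5300+0.2050  ⇒  S_min = 4761/3200 m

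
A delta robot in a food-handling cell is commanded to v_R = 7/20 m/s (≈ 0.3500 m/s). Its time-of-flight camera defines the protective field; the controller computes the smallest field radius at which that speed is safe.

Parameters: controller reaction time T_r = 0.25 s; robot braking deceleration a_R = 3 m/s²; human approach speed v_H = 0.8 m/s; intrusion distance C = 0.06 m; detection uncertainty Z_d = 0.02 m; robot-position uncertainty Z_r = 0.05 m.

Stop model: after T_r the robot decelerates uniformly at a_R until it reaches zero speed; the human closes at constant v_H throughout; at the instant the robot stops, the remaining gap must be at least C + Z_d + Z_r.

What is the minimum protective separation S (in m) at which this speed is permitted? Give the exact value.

S_min = 17/32 m = 0.5312 m

T_s = v_R/a_R = (7/20)/3 = 0.1167 s
robot covers v_R·T_r = 0.3500·0.2500 = 0.0875 m before braking
robot covers 0.3500·0.1167 − ½·3.0000·0.1167² = 0.0204 m while stopping
human closes 0.8000·0.3667 = 0.2933 m
residual clearance needed = 0.0600+0.0200+0.0500 = 0.1300 m
S_min ≈ 0.0875+0.0204+0.2933+0.1300  ⇒  S_min = 17/32 m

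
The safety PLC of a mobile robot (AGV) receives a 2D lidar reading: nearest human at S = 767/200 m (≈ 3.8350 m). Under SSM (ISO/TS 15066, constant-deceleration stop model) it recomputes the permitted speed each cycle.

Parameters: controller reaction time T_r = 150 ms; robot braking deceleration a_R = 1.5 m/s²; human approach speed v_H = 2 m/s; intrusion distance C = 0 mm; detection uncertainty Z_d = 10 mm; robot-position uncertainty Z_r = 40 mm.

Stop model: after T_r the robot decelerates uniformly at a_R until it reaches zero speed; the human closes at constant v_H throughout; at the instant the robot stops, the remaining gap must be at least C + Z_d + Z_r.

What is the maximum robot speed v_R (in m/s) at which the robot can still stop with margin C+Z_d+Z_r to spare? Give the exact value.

v_R_max = 17/10 m/s = 1.7000 m/s

at the boundary: (1/3)·v² + (89/60)·v + (-697/200) = 0
  disc = (89/60)² − 4·(1/3)·(-697/200) = 24649/3600 ; √disc = 157/60
  v_R = (−(89/60) + 157/60) / (2·(1/3)) = 17/10 m/s
check:
T_s = v_R/a_R = (17/10)/(3/2) = 1.1333 s
robot in T_r: 1.7000·0.1500 = 0.2550 m
braking distance = 1.7000²/(2·1.5000) = 0.9633 m
person approaches 2.0000·(0.1500+1.1333) = 2.5667 m
C+Z_d+Z_r = 0.0000+0.0100+0.0400 = 0.0500 m
sum ≈ 0.2550+0.9633+2.5667+0.0500 ≈ 3.8350 m = S ✓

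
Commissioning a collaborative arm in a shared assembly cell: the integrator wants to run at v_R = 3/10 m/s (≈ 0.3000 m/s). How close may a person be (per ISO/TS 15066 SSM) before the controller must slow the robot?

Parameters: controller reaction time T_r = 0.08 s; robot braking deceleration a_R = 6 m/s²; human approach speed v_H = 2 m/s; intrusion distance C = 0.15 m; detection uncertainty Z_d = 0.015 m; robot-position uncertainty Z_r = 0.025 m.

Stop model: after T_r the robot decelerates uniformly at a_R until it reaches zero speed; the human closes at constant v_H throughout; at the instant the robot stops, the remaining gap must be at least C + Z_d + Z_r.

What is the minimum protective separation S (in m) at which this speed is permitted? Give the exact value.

S_min = 963/2000 m = 0.4815 m

T_s = v_R/a_R = (3/10)/6 = 0.0500 s
reaction-phase robot travel = 0.3000·0.0800 = 0.0240 m
robot covers 0.3000·0.0500 − ½·6.0000·0.0500² = 0.0075 m while stopping
human over T_r+T_s: 2.0000·(0.0800+0.0500) = 0.2600 m
C+Z_d+Z_r = 0.1500+0.0150+0.0250 = 0.1900 m
S_min ≈ 0.0240+0.0075+0.2600+0.1900  ⇒  S_min = 963/2000 m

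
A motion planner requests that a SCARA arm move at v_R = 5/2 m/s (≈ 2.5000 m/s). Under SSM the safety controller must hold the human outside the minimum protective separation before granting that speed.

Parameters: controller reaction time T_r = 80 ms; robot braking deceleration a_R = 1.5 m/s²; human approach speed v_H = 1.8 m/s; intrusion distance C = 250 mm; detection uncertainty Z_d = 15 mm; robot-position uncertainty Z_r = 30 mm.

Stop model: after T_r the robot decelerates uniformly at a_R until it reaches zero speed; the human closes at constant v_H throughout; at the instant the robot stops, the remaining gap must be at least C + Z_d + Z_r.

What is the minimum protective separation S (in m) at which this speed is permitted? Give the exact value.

braking lasts T_s = (5/2)/(3/2) = 1.6667 s
reaction-phase robot travel = 2.5000·0.0800 = 0.2000 m
robot covers 2.5000·1.6667 − ½·1.5000·1.6667² = 2.0833 m while stopping
person approaches 1.8000·(0.0800+1.6667) = 3.1440 m
C+Z_d+Z_r = 0.2500+0.0150+0.0300 = 0.2950 m
S_min ≈ 0.2000+2.0833+3.1440+0.2950  ⇒  S_min = 17167/3000 m

S_min = 17167/3000 m = 5.7223 m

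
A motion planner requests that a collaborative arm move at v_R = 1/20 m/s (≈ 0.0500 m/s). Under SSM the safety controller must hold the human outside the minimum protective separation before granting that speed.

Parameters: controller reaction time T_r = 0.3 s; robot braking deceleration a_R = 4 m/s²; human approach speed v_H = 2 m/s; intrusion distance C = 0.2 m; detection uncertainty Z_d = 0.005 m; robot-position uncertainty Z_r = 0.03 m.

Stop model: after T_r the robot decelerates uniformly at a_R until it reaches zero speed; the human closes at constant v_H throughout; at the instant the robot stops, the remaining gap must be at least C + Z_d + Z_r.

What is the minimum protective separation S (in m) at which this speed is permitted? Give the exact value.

T_s = v_R/a_R = (1/20)/4 = 0.0125 s
robot covers v_R·T_r = 0.0500·0.3000 = 0.0150 m before braking
robot covers 0.0500·0.0125 − ½·4.0000·0.0125² = 0.0003 m while stopping
person approaches 2.0000·(0.3000+0.0125) = 0.6250 m
margins: 0.2000+0.0050+0.0300 = 0.2350 m
S_min ≈ 0.0150+0.0003+0.6250+0.2350  ⇒  S_min = 2801/3200 m

S_min = 2801/3200 m = 0.8753 m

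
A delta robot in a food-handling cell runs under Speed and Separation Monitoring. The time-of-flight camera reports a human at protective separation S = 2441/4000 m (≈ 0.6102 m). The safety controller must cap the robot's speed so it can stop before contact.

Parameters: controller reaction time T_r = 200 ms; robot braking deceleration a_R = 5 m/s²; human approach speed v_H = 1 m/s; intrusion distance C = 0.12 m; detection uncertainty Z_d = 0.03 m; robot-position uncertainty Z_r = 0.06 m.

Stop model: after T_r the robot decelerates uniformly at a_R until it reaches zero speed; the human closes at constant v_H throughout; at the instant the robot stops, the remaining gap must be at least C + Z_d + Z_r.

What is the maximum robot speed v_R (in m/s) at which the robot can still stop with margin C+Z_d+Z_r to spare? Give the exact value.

quadratic (1/10)·v² + (2/5)·v + (-801/4000) = 0
  disc = (2/5)² − 4·(1/10)·(-801/4000) = 2401/10000 ; √disc = 49/100
  v_R = (−(2/5) + 49/100) / (2·(1/10)) = 9/20 m/s
check:
stop time T_s = (9/20)/5 = 0.0900 s
robot covers v_R·T_r = 0.4500·0.2000 = 0.0900 m before braking
robot under decel: 0.4500²/(2·5.0000) = 0.0203 m
human over T_r+T_s: 1.0000·(0.2000+0.0900) = 0.2900 m
residual clearance needed = 0.1200+0.0300+0.0600 = 0.2100 m
sum ≈ 0.0900+0.0203+0.2900+0.2100 ≈ 0.6102 m = S ✓

v_R_max = 9/20 m/s = 0.4500 m/s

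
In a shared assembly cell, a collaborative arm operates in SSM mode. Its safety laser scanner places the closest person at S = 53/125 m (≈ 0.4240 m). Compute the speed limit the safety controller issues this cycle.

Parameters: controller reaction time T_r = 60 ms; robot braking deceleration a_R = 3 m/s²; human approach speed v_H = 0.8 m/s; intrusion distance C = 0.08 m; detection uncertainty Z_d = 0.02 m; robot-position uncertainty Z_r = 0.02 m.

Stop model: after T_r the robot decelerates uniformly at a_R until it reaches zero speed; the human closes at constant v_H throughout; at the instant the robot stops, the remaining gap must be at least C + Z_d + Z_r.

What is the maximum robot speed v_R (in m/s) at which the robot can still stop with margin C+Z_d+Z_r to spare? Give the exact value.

at the boundary: (1/6)·v² + (49/150)·v + (-32/125) = 0
  disc = (49/150)² − 4·(1/6)·(-32/125) = 6241/22500 ; √disc = 79/150
  v_R = (−(49/150) + 79/150) / (2·(1/6)) = 3/5 m/s
check:
stop time T_s = (3/5)/3 = 0.2000 s
robot covers v_R·T_r = 0.6000·0.0600 = 0.0360 m before braking
braking distance = 0.6000²/(2·3.0000) = 0.0600 m
person approaches 0.8000·(0.0600+0.2000) = 0.2080 m
residual clearance needed = 0.0800+0.0200+0.0200 = 0.1200 m
sum ≈ 0.0360+0.0600+0.2080+0.1200 ≈ 0.4240 m = S ✓

v_R_max = 3/5 m/s = 0.6000 m/s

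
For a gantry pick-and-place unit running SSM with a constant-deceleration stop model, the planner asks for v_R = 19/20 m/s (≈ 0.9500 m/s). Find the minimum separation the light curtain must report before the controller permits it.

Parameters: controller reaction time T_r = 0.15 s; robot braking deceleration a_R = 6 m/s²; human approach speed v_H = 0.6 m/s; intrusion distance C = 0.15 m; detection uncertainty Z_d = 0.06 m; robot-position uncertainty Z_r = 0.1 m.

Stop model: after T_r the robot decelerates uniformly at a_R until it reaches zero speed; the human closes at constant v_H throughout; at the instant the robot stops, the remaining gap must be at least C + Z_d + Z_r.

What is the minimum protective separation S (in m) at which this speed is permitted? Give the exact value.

braking lasts T_s = (19/20)/6 = 0.1583 s
reaction-phase robot travel = 0.9500·0.1500 = 0.1425 m
braking distance = 0.9500²/(2·6.0000) = 0.0752 m
human over T_r+T_s: 0.6000·(0.1500+0.1583) = 0.1850 m
residual clearance needed = 0.1500+0.0600+0.1000 = 0.3100 m
S_min ≈ 0.1425+0.0752+0.1850+0.3100  ⇒  S_min = 3421/4800 m

S_min = 3421/4800 m = 0.7127 m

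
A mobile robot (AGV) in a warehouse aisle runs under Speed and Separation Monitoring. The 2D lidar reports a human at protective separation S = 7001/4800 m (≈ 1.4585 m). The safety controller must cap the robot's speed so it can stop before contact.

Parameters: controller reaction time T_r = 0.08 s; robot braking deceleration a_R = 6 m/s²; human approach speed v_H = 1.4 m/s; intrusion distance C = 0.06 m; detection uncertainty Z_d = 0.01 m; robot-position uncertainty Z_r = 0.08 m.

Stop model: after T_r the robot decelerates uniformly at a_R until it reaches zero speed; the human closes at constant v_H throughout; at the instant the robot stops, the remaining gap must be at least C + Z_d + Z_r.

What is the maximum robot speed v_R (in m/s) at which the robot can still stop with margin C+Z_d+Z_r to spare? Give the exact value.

quadratic (1/12)·v² + (47/150)·v + (-28717/24000) = 0
  disc = (47/150)² − 4·(1/12)·(-28717/24000) = 19881/40000 ; √disc = 141/200
  v_R = (−(47/150) + 141/200) / (2·(1/12)) = 47/20 m/s
check:
T_s = v_R/a_R = (47/20)/6 = 0.3917 s
reaction-phase robot travel = 2.3500·0.0800 = 0.1880 m
braking distance = 2.3500²/(2·6.0000) = 0.4602 m
human over T_r+T_s: 1.4000·(0.0800+0.3917) = 0.6603 m
C+Z_d+Z_r = 0.0600+0.0100+0.0800 = 0.1500 m
sum ≈ 0.1880+0.4602+0.6603+0.1500 ≈ 1.4585 m = S ✓

v_R_max = 47/20 m/s = 2.3500 m/s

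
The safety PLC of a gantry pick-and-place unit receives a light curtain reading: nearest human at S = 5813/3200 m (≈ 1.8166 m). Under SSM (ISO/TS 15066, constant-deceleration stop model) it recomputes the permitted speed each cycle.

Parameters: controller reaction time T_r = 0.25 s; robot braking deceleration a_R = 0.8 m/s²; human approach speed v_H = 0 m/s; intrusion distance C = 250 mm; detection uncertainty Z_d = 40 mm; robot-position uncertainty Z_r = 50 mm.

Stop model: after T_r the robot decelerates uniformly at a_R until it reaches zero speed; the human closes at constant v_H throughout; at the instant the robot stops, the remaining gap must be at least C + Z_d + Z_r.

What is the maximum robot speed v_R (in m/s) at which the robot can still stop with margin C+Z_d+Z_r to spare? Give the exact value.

v_R_max = 27/20 m/s = 1.3500 m/s

quadratic (5/8)·v² + (1/4)·v + (-189/128) = 0
  disc = (1/4)² − 4·(5/8)·(-189/128) = 961/256 ; √disc = 31/16
  v_R = (−(1/4) + 31/16) / (2·(5/8)) = 27/20 m/s
check:
braking lasts T_s = (27/20)/(4/5) = 1.6875 s
reaction-phase robot travel = 1.3500·0.2500 = 0.3375 m
braking distance = 1.3500²/(2·0.8000) = 1.1391 m
human over T_r+T_s: 0.0000·(0.2500+1.6875) = 0.0000 m
residual clearance needed = 0.2500+0.0400+0.0500 = 0.3400 m
sum ≈ 0.3375+1.1391+0.0000+0.3400 ≈ 1.8166 m = S ✓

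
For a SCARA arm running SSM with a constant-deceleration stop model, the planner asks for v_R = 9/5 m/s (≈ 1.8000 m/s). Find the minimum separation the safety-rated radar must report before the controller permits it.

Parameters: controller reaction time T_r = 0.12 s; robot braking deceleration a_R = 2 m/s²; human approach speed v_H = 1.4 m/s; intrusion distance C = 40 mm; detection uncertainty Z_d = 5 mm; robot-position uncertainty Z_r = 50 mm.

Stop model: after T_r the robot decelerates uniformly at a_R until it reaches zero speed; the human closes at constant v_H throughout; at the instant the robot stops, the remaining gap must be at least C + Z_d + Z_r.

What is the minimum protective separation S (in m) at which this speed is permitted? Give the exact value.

T_s = v_R/a_R = (9/5)/2 = 0.9000 s
robot in T_r: 1.8000·0.1200 = 0.2160 m
braking distance = 1.8000²/(2·2.0000) = 0.8100 m
human over T_r+T_s: 1.4000·(0.1200+0.9000) = 1.4280 m
C+Z_d+Z_r = 0.0400+0.0050+0.0500 = 0.0950 m
S_min ≈ 0.2160+0.8100+1.4280+0.0950  ⇒  S_min = 2549/1000 m

S_min = 2549/1000 m = 2.5490 m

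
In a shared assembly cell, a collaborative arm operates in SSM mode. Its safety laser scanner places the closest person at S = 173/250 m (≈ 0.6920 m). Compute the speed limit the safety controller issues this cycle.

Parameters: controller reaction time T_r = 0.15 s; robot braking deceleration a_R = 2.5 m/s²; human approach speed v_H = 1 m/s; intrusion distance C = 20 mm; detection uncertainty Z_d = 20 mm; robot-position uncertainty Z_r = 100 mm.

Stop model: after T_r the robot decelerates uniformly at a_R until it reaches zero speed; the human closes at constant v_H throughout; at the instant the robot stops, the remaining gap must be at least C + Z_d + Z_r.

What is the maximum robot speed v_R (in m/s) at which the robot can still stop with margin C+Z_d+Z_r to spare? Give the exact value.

quadratic (1/5)·v² + (11/20)·v + (-201/500) = 0
  disc = (11/20)² − 4·(1/5)·(-201/500) = 6241/10000 ; √disc = 79/100
  v_R = (−(11/20) + 79/100) / (2·(1/5)) = 3/5 m/s
check:
T_s = v_R/a_R = (3/5)/(5/2) = 0.2400 s
robot in T_r: 0.6000·0.1500 = 0.0900 m
robot under decel: 0.6000²/(2·2.5000) = 0.0720 m
person approaches 1.0000·(0.1500+0.2400) = 0.3900 m
residual clearance needed = 0.0200+0.0200+0.1000 = 0.1400 m
sum ≈ 0.0900+0.0720+0.3900+0.1400 ≈ 0.6920 m = S ✓

v_R_max = 3/5 m/s = 0.6000 m/s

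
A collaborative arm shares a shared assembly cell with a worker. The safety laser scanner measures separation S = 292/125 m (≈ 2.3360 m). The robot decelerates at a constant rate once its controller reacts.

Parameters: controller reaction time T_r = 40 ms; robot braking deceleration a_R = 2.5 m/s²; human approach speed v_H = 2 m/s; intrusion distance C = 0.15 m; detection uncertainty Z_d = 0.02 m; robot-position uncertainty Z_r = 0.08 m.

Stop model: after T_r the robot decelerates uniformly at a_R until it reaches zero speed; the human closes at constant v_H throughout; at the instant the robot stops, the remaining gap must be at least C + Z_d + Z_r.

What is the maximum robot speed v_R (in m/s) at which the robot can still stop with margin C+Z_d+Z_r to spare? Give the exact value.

quadratic (1/5)·v² + (21/25)·v + (-1003/500) = 0
  disc = (21/25)² − 4·(1/5)·(-1003/500) = 1444/625 ; √disc = 38/25
  v_R = (−(21/25) + 38/25) / (2·(1/5)) = 17/10 m/s
check:
T_s = v_R/a_R = (17/10)/(5/2) = 0.6800 s
robot covers v_R·T_r = 1.7000·0.0400 = 0.0680 m before braking
robot covers 1.7000·0.6800 − ½·2.5000·0.6800² = 0.5780 m while stopping
person approaches 2.0000·(0.0400+0.6800) = 1.4400 m
margins: 0.1500+0.0200+0.0800 = 0.2500 m
sum ≈ 0.0680+0.5780+1.4400+0.2500 ≈ 2.3360 m = S ✓

v_R_max = 17/10 m/s = 1.7000 m/s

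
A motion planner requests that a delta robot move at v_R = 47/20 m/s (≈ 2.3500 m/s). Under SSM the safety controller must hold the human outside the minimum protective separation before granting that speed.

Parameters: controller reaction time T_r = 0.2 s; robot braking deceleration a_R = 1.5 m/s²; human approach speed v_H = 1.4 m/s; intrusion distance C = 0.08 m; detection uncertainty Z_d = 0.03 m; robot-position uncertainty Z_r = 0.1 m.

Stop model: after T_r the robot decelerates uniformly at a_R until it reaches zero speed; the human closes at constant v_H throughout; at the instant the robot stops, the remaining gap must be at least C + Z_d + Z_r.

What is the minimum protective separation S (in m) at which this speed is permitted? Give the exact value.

stop time T_s = (47/20)/(3/2) = 1.5667 s
robot covers v_R·T_r = 2.3500·0.2000 = 0.4700 m before braking
robot covers 2.3500·1.5667 − ½·1.5000·1.5667² = 1.8408 m while stopping
human over T_r+T_s: 1.4000·(0.2000+1.5667) = 2.4733 m
C+Z_d+Z_r = 0.0800+0.0300+0.1000 = 0.2100 m
S_min ≈ 0.4700+1.8408+2.4733+0.2100  ⇒  S_min = 5993/1200 m

S_min = 5993/1200 m = 4.9942 m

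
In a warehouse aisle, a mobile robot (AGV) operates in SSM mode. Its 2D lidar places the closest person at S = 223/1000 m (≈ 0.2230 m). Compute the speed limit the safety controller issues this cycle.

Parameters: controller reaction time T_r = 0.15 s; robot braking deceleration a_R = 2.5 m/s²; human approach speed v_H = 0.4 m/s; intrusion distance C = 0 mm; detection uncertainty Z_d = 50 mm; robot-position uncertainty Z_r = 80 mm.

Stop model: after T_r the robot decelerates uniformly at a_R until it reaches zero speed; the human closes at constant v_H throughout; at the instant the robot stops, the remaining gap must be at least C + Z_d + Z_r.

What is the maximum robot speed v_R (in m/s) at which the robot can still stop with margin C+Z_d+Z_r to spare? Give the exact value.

v_R_max = 1/10 m/s = 0.1000 m/s

quadratic (1/5)·v² + (31/100)·v + (-33/1000) = 0
  disc = (31/100)² − 4·(1/5)·(-33/1000) = 49/400 ; √disc = 7/20
  v_R = (−(31/100) + 7/20) / (2·(1/5)) = 1/10 m/s
check:
T_s = v_R/a_R = (1/10)/(5/2) = 0.0400 s
reaction-phase robot travel = 0.1000·0.1500 = 0.0150 m
robot under decel: 0.1000²/(2·2.5000) = 0.0020 m
person approaches 0.4000·(0.1500+0.0400) = 0.0760 m
residual clearance needed = 0.0000+0.0500+0.0800 = 0.1300 m
sum ≈ 0.0150+0.0020+0.0760+0.1300 ≈ 0.2230 m = S ✓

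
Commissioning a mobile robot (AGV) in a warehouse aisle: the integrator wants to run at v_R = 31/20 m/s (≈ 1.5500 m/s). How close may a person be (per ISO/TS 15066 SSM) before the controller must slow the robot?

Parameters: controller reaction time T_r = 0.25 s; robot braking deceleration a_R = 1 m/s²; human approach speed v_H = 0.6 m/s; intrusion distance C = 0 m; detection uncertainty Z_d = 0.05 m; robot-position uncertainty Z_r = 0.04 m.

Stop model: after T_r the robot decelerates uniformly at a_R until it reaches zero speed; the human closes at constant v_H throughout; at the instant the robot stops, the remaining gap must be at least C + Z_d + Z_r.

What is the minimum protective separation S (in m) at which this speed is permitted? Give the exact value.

braking lasts T_s = (31/20)/1 = 1.5500 s
robot covers v_R·T_r = 1.5500·0.2500 = 0.3875 m before braking
robot under decel: 1.5500²/(2·1.0000) = 1.2012 m
human over T_r+T_s: 0.6000·(0.2500+1.5500) = 1.0800 m
residual clearance needed = 0.0000+0.0500+0.0400 = 0.0900 m
S_min ≈ 0.3875+1.2012+1.0800+0.0900  ⇒  S_min = 2207/800 m

S_min = 2207/800 m = 2.7588 m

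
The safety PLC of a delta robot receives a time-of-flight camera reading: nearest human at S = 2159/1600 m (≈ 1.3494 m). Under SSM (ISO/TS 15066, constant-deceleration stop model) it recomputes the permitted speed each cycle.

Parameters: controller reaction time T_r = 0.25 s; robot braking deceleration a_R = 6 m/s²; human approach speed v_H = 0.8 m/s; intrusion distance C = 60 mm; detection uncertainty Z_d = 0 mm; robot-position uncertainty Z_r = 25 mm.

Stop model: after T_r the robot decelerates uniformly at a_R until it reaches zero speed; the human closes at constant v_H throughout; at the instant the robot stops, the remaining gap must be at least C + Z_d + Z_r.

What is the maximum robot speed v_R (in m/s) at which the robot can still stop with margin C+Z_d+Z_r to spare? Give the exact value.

v_R_max = 39/20 m/s = 1.9500 m/s

at the boundary: (1/12)·v² + (23/60)·v + (-1703/1600) = 0
  disc = (23/60)² − 4·(1/12)·(-1703/1600) = 289/576 ; √disc = 17/24
  v_R = (−(23/60) + 17/24) / (2·(1/12)) = 39/20 m/s
check:
braking lasts T_s = (39/20)/6 = 0.3250 s
robot in T_r: 1.9500·0.2500 = 0.4875 m
robot under decel: 1.9500²/(2·6.0000) = 0.3169 m
human over T_r+T_s: 0.8000·(0.2500+0.3250) = 0.4600 m
residual clearance needed = 0.0600+0.0000+0.0250 = 0.0850 m
sum ≈ 0.4875+0.3169+0.4600+0.0850 ≈ 1.3494 m = S ✓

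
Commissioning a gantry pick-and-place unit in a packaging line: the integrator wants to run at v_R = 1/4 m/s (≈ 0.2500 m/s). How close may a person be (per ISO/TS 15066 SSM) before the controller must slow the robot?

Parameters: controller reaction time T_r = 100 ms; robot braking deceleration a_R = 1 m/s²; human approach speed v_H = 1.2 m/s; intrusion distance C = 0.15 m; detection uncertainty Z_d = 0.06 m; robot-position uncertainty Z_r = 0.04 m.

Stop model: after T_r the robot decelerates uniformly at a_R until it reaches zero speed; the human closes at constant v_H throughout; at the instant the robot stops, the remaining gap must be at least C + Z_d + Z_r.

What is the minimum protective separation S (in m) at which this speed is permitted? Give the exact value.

S_min = 581/800 m = 0.7262 m

T_s = v_R/a_R = (1/4)/1 = 0.2500 s
reaction-phase robot travel = 0.2500·0.1000 = 0.0250 m
robot under decel: 0.2500²/(2·1.0000) = 0.0312 m
human closes 1.2000·0.3500 = 0.4200 m
C+Z_d+Z_r = 0.1500+0.0600+0.0400 = 0.2500 m
S_min ≈ 0.0250+0.0312+0.4200+0.2500  ⇒  S_min = 581/800 m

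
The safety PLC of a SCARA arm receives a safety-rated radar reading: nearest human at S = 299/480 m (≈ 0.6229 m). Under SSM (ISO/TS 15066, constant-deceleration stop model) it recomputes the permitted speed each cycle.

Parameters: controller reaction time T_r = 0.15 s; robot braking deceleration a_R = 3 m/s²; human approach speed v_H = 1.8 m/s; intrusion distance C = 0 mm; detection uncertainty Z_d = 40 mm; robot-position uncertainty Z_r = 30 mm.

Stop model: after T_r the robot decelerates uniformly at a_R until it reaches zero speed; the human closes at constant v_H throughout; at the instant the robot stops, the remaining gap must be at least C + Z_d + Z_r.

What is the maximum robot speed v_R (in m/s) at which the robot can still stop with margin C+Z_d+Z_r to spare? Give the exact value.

quadratic (1/6)·v² + (3/4)·v + (-679/2400) = 0
  disc = (3/4)² − 4·(1/6)·(-679/2400) = 169/225 ; √disc = 13/15
  v_R = (−(3/4) + 13/15) / (2·(1/6)) = 7/20 m/s
check:
T_s = v_R/a_R = (7/20)/3 = 0.1167 s
reaction-phase robot travel = 0.3500·0.1500 = 0.0525 m
braking distance = 0.3500²/(2·3.0000) = 0.0204 m
human closes 1.8000·0.2667 = 0.4800 m
margins: 0.0000+0.0400+0.0300 = 0.0700 m
sum ≈ 0.0525+0.0204+0.4800+0.0700 ≈ 0.6229 m = S ✓

v_R_max = 7/20 m/s = 0.3500 m/s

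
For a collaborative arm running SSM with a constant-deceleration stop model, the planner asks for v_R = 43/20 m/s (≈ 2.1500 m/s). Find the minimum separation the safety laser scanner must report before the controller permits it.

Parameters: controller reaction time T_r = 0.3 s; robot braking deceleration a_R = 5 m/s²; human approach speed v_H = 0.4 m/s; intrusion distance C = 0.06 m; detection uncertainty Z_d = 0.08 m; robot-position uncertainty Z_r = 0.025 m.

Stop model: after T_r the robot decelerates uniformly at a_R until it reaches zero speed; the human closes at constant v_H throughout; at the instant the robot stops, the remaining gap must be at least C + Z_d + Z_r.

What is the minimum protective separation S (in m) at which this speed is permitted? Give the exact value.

S_min = 6257/4000 m = 1.5642 m

stop time T_s = (43/20)/5 = 0.4300 s
reaction-phase robot travel = 2.1500·0.3000 = 0.6450 m
robot under decel: 2.1500²/(2·5.0000) = 0.4622 m
human over T_r+T_s: 0.4000·(0.3000+0.4300) = 0.2920 m
C+Z_d+Z_r = 0.0600+0.0800+0.0250 = 0.1650 m
S_min ≈ 0.6450+0.4622+0.2920+0.1650  ⇒  S_min = 6257/4000 m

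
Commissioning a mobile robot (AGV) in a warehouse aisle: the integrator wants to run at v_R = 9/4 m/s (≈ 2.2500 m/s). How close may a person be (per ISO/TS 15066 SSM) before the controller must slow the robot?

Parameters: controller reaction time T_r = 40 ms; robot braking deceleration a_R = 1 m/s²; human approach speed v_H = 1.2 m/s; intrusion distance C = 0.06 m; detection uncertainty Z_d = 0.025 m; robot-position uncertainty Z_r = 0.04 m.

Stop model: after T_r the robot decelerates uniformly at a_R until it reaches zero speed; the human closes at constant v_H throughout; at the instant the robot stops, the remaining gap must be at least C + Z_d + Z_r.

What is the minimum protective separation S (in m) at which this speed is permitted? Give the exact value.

S_min = 21977/4000 m = 5.4943 m

braking lasts T_s = (9/4)/1 = 2.2500 s
robot in T_r: 2.2500·0.0400 = 0.0900 m
robot under decel: 2.2500²/(2·1.0000) = 2.5312 m
human over T_r+T_s: 1.2000·(0.0400+2.2500) = 2.7480 m
margins: 0.0600+0.0250+0.0400 = 0.1250 m
S_min ≈ 0.0900+2.5312+2.7480+0.1250  ⇒  S_min = 21977/4000 m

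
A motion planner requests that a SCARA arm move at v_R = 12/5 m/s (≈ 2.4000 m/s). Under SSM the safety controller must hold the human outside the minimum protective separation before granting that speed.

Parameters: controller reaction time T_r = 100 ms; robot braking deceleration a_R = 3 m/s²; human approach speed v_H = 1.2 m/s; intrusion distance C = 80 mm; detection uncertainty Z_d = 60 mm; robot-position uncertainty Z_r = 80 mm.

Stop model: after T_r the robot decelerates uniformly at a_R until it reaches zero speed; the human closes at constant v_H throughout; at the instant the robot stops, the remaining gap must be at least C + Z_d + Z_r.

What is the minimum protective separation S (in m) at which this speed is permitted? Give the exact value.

braking lasts T_s = (12/5)/3 = 0.8000 s
robot in T_r: 2.4000·0.1000 = 0.2400 m
braking distance = 2.4000²/(2·3.0000) = 0.9600 m
human closes 1.2000·0.9000 = 1.0800 m
residual clearance needed = 0.0800+0.0600+0.0800 = 0.2200 m
S_min ≈ 0.2400+0.9600+1.0800+0.2200  ⇒  S_min = 5/2 m

S_min = 5/2 m = 2.5000 m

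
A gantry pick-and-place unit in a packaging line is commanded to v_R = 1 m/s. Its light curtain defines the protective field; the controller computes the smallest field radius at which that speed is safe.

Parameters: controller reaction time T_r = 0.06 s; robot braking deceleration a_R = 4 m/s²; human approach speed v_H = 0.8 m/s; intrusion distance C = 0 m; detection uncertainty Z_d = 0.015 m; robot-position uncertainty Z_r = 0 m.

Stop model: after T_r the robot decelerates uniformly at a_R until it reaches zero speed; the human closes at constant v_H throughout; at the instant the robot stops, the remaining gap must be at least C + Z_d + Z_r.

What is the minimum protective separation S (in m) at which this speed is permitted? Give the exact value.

stop time T_s = 1/4 = 0.2500 s
robot covers v_R·T_r = 1.0000·0.0600 = 0.0600 m before braking
robot covers 1.0000·0.2500 − ½·4.0000·0.2500² = 0.1250 m while stopping
human closes 0.8000·0.3100 = 0.2480 m
margins: 0.0000+0.0150+0.0000 = 0.0150 m
S_min ≈ 0.0600+0.1250+0.2480+0.0150  ⇒  S_min = 56/125 m

S_min = 56/125 m = 0.4480 m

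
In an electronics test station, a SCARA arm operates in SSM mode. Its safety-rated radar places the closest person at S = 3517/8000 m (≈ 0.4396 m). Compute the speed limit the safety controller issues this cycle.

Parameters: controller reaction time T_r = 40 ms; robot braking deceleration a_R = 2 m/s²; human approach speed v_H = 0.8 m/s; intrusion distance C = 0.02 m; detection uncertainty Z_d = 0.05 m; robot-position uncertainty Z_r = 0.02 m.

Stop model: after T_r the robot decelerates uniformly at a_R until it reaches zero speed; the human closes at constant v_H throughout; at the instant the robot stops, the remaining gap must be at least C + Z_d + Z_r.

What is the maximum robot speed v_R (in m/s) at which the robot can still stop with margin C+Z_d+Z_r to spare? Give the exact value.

quadratic (1/4)·v² + (11/25)·v + (-2541/8000) = 0
  disc = (11/25)² − 4·(1/4)·(-2541/8000) = 20449/40000 ; √disc = 143/200
  v_R = (−(11/25) + 143/200) / (2·(1/4)) = 11/20 m/s
check:
stop time T_s = (11/20)/2 = 0.2750 s
robot in T_r: 0.5500·0.0400 = 0.0220 m
robot covers 0.5500·0.2750 − ½·2.0000·0.2750² = 0.0756 m while stopping
human closes 0.8000·0.3150 = 0.2520 m
residual clearance needed = 0.0200+0.0500+0.0200 = 0.0900 m
sum ≈ 0.0220+0.0756+0.2520+0.0900 ≈ 0.4396 m = S ✓

v_R_max = 11/20 m/s = 0.5500 m/s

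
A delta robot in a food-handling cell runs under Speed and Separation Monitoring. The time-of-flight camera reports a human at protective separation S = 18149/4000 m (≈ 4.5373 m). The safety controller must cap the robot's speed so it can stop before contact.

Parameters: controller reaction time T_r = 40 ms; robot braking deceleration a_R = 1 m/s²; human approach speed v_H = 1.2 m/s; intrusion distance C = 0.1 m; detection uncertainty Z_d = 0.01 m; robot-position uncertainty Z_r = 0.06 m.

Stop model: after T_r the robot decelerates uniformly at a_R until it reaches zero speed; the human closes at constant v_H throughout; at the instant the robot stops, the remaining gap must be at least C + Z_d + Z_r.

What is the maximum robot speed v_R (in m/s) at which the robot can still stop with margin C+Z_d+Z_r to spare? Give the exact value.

collect terms ⇒ (1/2)·v_R² + (31/25)·v_R + (-17277/4000) = 0
  disc = (31/25)² − 4·(1/2)·(-17277/4000) = 101761/10000 ; √disc = 319/100
  v_R = (−(31/25) + 319/100) / (2·(1/2)) = 39/20 m/s
check:
braking lasts T_s = (39/20)/1 = 1.9500 s
reaction-phase robot travel = 1.9500·0.0400 = 0.0780 m
robot covers 1.9500·1.9500 − ½·1.0000·1.9500² = 1.9013 m while stopping
human closes 1.2000·1.9900 = 2.3880 m
residual clearance needed = 0.1000+0.0100+0.0600 = 0.1700 m
sum ≈ 0.0780+1.9013+2.3880+0.1700 ≈ 4.5373 m = S ✓

v_R_max = 39/20 m/s = 1.9500 m/s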